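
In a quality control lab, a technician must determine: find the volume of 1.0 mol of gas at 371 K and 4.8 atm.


PV = nRT  (R = 0.08206 L·atm/(mol·K))
V = nRT/P = 1.0×0.08206×371/4.8
= 6.343 L

6.343 L


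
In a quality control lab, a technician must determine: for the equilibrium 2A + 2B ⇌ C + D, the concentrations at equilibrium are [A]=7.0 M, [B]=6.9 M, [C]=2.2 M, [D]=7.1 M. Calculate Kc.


Kc = [C][D]/([A]^2[B]^2)
= (2.2^1 × 7.1^1)/(7.0^2 × 6.9^2)
= 15.62/2332.89
= 0.006696

0.006696


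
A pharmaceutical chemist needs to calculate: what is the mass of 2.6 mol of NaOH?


M(NaOH) = 40.0 g/mol
mass = n × M = 2.6 × 40.0 = 104.00 g

104.00 g


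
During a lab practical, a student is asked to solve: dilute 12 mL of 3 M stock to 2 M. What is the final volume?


C1V1 = C2V2
3 × 12 = 2 × V2
V2 = 36/2 = 18.0 mL

18.0 mL


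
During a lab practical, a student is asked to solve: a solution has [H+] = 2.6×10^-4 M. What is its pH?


pH = -log10([H+]) = -log10(2.6×10^-4)
= 4 - log10(2.6)
= 4 - 0.41
= 3.59

3.59


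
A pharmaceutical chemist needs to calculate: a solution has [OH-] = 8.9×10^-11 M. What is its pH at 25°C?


pOH = -log10([OH-]) = -log10(8.9×10^-11)
= 11 - log10(8.9) = 10.05
pH = 14 - pOH = 14 - 10.05 = 3.95

3.95


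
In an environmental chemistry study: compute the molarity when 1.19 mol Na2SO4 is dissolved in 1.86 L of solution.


M = n/V = 1.19/1.86 = 0.640 mol/L

0.640 M


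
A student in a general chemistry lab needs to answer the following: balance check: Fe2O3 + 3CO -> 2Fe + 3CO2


Equation: Fe2O3 + 3CO -> 2Fe + 3CO2
Check atoms: C: 3=3, Fe: 2=2, O: 6=6
Balanced

Yes, balanced


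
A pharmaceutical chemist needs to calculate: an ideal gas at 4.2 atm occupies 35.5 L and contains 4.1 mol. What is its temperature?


PV = nRT  (R = 0.08206 L·atm/(mol·K))
T = PV/(nR) = 4.2×35.5/(4.1×0.08206)
= 149.10/0.336446
= 443.16 K

443.16 K


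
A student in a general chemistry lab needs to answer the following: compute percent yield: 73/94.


% yield = actual/theoretical × 100
= 73/94 × 100
= 77.66%

77.66%


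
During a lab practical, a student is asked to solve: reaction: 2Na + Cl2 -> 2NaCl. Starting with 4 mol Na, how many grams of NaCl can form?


Mole ratio NaCl:Na = 2:2
n(NaCl) = 4 × 2/2 = 4.000 mol
mass = 4.000 × 58.44 = 233.76 g

233.76 g


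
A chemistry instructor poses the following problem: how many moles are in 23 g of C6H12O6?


M(C6H12O6) = 180.16 g/mol
n = mass/M = 23/180.16 = 0.1277 mol

0.1277 mol


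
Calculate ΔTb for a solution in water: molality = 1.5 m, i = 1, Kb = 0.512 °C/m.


ΔTb = Kb × m × i
= 0.512 × 1.5 × 1
= 0.768 °C

0.768 °C


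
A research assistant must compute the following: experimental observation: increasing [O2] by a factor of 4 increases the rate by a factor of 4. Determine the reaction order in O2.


rate ∝ [O2]^n
4^n = 4 → n = 1
Order in O2: 1

1


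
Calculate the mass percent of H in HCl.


M(HCl) = 1×1.008 + 1×35.45 = 36.458 g/mol
Mass of H = 1 × 1.008 = 1.008 g/mol
% H = 1.008/36.458 × 100 = 2.76%

2.76%


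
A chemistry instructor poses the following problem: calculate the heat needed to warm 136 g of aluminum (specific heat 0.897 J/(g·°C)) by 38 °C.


q = mcΔT = 136 × 0.897 × 38
= 4635.70 J

4635.70 J


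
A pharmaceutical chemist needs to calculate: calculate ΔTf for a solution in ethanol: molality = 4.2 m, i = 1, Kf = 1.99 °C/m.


ΔTf = Kf × m × i
= 1.99 × 4.2 × 1
= 8.358 °C

8.358 °C


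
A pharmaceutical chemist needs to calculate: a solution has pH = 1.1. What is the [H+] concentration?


[H+] = 10^(-pH) = 10^(-1.1)
= 7.94×10^-2 M

7.94×10^-2 M


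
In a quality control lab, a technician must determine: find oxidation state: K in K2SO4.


Group 1 metal: +1
Oxidation number: +1

+1


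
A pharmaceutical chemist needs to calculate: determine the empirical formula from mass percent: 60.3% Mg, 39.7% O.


Assume 100 g sample. Moles of each element:
  Mg: 60.3/24.31 = 2.48 mol
  O: 39.7/16.0 = 2.481 mol
Divide by smallest (2.48):
  Mg: 2.48/2.48 = 1.0
  O: 2.481/2.48 = 1.0
Empirical formula: MgO

MgO


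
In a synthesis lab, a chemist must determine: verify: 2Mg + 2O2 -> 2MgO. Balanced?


Equation: 2Mg + 2O2 -> 2MgO
Check atoms: Mg: 2=2, O: 4≠2
Not balanced

No, not balanced


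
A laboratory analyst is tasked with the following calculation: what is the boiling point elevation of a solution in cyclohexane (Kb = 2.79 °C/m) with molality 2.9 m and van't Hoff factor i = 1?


ΔTb = Kb × m × i
= 2.79 × 2.9 × 1
= 8.091 °C

8.091 °C


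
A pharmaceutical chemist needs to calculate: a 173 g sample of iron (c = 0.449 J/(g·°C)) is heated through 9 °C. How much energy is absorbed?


q = mcΔT = 173 × 0.449 × 9
= 699.09 J

699.09 J


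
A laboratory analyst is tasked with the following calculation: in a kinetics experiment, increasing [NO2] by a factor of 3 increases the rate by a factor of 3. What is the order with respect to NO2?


rate ∝ [NO2]^n
3^n = 3 → n = 1
Order in NO2: 1

1


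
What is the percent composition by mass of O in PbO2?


M(PbO2) = 1×207.2 + 2×16.0 = 239.20 g/mol
Mass of O = 2 × 16.0 = 32.00 g/mol
% O = 32.00/239.20 × 100 = 13.38%

13.38%


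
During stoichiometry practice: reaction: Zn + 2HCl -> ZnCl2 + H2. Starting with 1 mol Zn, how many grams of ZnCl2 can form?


Mole ratio ZnCl2:Zn = 1:1
n(ZnCl2) = 1 × 1/1 = 1.000 mol
mass = 1.000 × 136.28 = 136.28 g

136.28 g


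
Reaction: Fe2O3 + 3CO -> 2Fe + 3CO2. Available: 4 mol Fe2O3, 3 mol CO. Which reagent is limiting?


Mole ratio available / coefficient:
  Fe2O3: 4/1 = 4.000
  CO: 3/3 = 1.000
Smaller ratio is limiting.

CO


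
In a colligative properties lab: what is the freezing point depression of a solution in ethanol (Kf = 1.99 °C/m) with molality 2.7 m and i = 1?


ΔTf = Kf × m × i
= 1.99 × 2.7 × 1
= 5.373 °C

5.373 °C


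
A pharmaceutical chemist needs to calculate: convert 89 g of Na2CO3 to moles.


M(Na2CO3) = 105.99 g/mol
n = mass/M = 89/105.99 = 0.8397 mol

0.8397 mol


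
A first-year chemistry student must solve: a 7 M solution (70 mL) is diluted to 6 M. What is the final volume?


C1V1 = C2V2
7 × 70 = 6 × V2
V2 = 490/6 = 81.67 mL

81.67 mL


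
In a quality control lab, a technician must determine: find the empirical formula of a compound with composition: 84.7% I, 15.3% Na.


Assume 100 g sample. Moles of each element:
  I: 84.7/126.9 = 0.667 mol
  Na: 15.3/22.99 = 0.666 mol
Divide by smallest (0.666):
  I: 0.667/0.666 = 1.0
  Na: 0.666/0.666 = 1.0
Empirical formula: NaI

NaI


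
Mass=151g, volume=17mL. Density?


ρ = mass/volume
= 151/17
= 8.882 g/mL

8.882 g/mL


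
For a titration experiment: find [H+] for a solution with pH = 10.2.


[H+] = 10^(-pH) = 10^(-10.2)
= 6.31×10^-11 M

6.31×10^-11 M


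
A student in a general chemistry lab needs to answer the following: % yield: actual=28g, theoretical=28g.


% yield = actual/theoretical × 100
= 28/28 × 100
= 100.0%

100.0%


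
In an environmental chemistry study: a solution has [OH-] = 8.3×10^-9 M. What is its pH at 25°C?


pOH = -log10([OH-]) = -log10(8.3×10^-9)
= 9 - log10(8.3) = 8.08
pH = 14 - pOH = 14 - 8.08 = 5.92

5.92


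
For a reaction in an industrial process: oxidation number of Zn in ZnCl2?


Zn is +2
Oxidation number: +2

+2


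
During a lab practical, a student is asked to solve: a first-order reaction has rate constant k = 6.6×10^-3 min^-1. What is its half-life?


t½ = ln2/k = 0.693147/(6.6×10^-3 min^-1)
= 105.0 min

105.0 min


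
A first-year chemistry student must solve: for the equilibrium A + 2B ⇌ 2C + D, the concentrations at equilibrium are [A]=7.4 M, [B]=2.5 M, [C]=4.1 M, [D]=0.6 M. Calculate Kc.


Kc = [C]^2[D]/([A][B]^2)
= (4.1^2 × 0.6^1)/(7.4^1 × 2.5^2)
= 10.086/46.25
= 0.2181

0.2181


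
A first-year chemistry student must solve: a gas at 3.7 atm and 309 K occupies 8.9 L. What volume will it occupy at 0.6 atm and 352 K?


P1V1/T1 = P2V2/T2
V2 = P1V1T2/(T1P2)
= 3.7×8.9×352/(309×0.6)
= 62.521 L

62.521 L


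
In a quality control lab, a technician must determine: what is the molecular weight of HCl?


M(HCl) = 1×1.008 + 1×35.45
= 1.01 + 35.45
= 36.46 g/mol

36.46 g/mol


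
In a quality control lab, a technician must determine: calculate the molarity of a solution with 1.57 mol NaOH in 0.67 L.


M = n/V = 1.57/0.67 = 2.343 mol/L

2.343 M


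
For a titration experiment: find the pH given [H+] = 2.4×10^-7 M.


pH = -log10([H+]) = -log10(2.4×10^-7)
= 7 - log10(2.4)
= 7 - 0.38
= 6.62

6.62


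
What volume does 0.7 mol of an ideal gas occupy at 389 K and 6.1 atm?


PV = nRT  (R = 0.08206 L·atm/(mol·K))
V = nRT/P = 0.7×0.08206×389/6.1
= 3.663 L

3.663 L


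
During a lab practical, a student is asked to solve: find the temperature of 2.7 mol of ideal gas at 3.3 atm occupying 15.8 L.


PV = nRT  (R = 0.08206 L·atm/(mol·K))
T = PV/(nR) = 3.3×15.8/(2.7×0.08206)
= 52.14/0.221562
= 235.33 K

235.33 K


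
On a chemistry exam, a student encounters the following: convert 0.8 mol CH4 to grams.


M(CH4) = 16.04 g/mol
mass = n × M = 0.8 × 16.04 = 12.83 g

12.83 g


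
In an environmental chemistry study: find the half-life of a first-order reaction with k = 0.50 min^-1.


t½ = ln2/k = 0.693147/(0.50 min^-1)
= 1.386 min

1.386 min


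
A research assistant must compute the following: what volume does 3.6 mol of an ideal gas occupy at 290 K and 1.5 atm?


PV = nRT  (R = 0.08206 L·atm/(mol·K))
V = nRT/P = 3.6×0.08206×290/1.5
= 57.114 L

57.114 L


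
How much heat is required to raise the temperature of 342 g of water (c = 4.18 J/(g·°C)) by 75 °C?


q = mcΔT = 342 × 4.18 × 75
= 107217.00 J

107217.00 J


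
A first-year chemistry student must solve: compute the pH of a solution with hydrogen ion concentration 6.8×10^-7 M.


pH = -log10([H+]) = -log10(6.8×10^-7)
= 7 - log10(6.8)
= 7 - 0.83
= 6.17

6.17


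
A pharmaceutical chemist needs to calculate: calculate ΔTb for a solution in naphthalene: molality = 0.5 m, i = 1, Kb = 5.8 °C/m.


ΔTb = Kb × m × i
= 5.8 × 0.5 × 1
= 2.9 °C

2.9 °C


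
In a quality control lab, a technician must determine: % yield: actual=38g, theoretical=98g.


% yield = actual/theoretical × 100
= 38/98 × 100
= 38.78%

38.78%


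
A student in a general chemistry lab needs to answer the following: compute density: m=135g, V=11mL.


ρ = mass/volume
= 135/11
= 12.273 g/mL

12.273 g/mL


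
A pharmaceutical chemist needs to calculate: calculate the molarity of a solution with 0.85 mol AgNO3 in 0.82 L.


M = n/V = 0.85/0.82 = 1.037 mol/L

1.037 M


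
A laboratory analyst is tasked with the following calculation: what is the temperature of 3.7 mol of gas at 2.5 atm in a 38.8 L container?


PV = nRT  (R = 0.08206 L·atm/(mol·K))
T = PV/(nR) = 2.5×38.8/(3.7×0.08206)
= 97.00/0.303622
= 319.48 K

319.48 K


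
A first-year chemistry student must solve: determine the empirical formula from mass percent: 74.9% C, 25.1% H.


Assume 100 g sample. Moles of each element:
  C: 74.9/12.01 = 6.236 mol
  H: 25.1/1.008 = 24.901 mol
Divide by smallest (6.236):
  C: 6.236/6.236 = 1.0
  H: 24.901/6.236 = 3.99
Empirical formula: CH4

CH4


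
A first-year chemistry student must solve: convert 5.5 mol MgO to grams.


M(MgO) = 40.31 g/mol
mass = n × M = 5.5 × 40.31 = 221.71 g

221.71 g


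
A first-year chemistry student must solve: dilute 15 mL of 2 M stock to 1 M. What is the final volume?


C1V1 = C2V2
2 × 15 = 1 × V2
V2 = 30/1 = 30.0 mL

30.0 mL


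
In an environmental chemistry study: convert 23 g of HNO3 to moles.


M(HNO3) = 63.02 g/mol
n = mass/M = 23/63.02 = 0.365 mol

0.365 mol


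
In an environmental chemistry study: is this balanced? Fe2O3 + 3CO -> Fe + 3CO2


Equation: Fe2O3 + 3CO -> Fe + 3CO2
Check atoms: C: 3=3, Fe: 2≠1, O: 6=6
Not balanced

No, not balanced


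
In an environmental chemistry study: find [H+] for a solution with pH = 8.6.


[H+] = 10^(-pH) = 10^(-8.6)
= 2.51×10^-9 M

2.51×10^-9 M


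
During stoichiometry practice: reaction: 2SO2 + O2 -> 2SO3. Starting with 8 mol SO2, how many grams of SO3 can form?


Mole ratio SO3:SO2 = 2:2
n(SO3) = 8 × 2/2 = 8.000 mol
mass = 8.000 × 80.07 = 640.56 g

640.56 g


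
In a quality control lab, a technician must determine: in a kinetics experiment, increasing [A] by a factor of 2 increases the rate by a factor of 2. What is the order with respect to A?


rate ∝ [A]^n
2^n = 2 → n = 1
Order in A: 1

1


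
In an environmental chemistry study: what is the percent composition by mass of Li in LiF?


M(LiF) = 1×6.94 + 1×19.0 = 25.94 g/mol
Mass of Li = 1 × 6.94 = 6.94 g/mol
% Li = 6.94/25.94 × 100 = 26.75%

26.75%


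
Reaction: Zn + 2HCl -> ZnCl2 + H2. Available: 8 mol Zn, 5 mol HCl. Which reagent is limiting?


Mole ratio available / coefficient:
  Zn: 8/1 = 8.000
  HCl: 5/2 = 2.500
Smaller ratio is limiting.

HCl


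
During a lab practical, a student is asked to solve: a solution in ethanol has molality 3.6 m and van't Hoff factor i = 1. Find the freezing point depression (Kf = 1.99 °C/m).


ΔTf = Kf × m × i
= 1.99 × 3.6 × 1
= 7.164 °C

7.164 °C


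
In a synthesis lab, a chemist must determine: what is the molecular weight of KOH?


M(KOH) = 1×39.1 + 1×16.0 + 1×1.008
= 39.1 + 16.0 + 1.01
= 56.11 g/mol

56.11 g/mol


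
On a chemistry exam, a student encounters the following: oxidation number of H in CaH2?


H with a metal (hydride): -1
Oxidation number: -1

-1


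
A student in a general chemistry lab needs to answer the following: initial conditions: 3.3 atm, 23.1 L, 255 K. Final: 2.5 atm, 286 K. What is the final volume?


P1V1/T1 = P2V2/T2
V2 = P1V1T2/(T1P2)
= 3.3×23.1×286/(255×2.5)
= 34.199 L

34.199 L


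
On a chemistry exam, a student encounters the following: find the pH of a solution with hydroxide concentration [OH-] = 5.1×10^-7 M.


pOH = -log10([OH-]) = -log10(5.1×10^-7)
= 7 - log10(5.1) = 6.29
pH = 14 - pOH = 14 - 6.29 = 7.71

7.71


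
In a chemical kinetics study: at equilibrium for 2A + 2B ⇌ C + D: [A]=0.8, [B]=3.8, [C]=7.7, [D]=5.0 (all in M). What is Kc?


Kc = [C][D]/([A]^2[B]^2)
= (7.7^1 × 5.0^1)/(0.8^2 × 3.8^2)
= 38.5/9.2416
= 4.166

4.166


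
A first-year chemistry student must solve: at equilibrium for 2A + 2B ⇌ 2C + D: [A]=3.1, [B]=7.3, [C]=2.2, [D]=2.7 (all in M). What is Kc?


Kc = [C]^2[D]/([A]^2[B]^2)
= (2.2^2 × 2.7^1)/(3.1^2 × 7.3^2)
= 13.068/512.1169
= 0.02552

0.02552


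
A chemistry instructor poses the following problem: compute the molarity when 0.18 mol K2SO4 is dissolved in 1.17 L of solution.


M = n/V = 0.18/1.17 = 0.154 mol/L

0.154 M


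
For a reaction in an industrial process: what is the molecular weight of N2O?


M(N2O) = 2×14.01 + 1×16.0
= 28.02 + 16.0
= 44.02 g/mol

44.02 g/mol


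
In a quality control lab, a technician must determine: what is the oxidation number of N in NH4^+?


x + 4(+1) = +1, so x = -3
Oxidation number: -3

-3


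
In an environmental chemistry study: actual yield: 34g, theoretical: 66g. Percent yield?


% yield = actual/theoretical × 100
= 34/66 × 100
= 51.52%

51.52%


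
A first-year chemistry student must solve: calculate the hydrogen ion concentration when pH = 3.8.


[H+] = 10^(-pH) = 10^(-3.8)
= 1.58×10^-4 M

1.58×10^-4 M


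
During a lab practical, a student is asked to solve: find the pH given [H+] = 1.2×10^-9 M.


pH = -log10([H+]) = -log10(1.2×10^-9)
= 9 - log10(1.2)
= 9 - 0.08
= 8.92

8.92


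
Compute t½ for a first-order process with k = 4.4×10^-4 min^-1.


t½ = ln2/k = 0.693147/(4.4×10^-4 min^-1)
= 1575 min

1575 min


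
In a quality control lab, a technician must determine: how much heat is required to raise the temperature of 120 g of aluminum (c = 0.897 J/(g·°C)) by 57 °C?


q = mcΔT = 120 × 0.897 × 57
= 6135.48 J

6135.48 J


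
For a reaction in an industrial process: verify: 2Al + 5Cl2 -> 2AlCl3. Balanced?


Equation: 2Al + 5Cl2 -> 2AlCl3
Check atoms: Al: 2=2, Cl: 10≠6
Not balanced

No, not balanced


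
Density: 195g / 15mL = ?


ρ = mass/volume
= 195/15
= 13.0 g/mL

13.0 g/mL


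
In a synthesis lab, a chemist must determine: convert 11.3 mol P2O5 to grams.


M(P2O5) = 141.94 g/mol
mass = n × M = 11.3 × 141.94 = 1603.92 g

1603.92 g


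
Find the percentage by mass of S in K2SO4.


M(K2SO4) = 2×39.1 + 1×32.07 + 4×16.0 = 174.27 g/mol
Mass of S = 1 × 32.07 = 32.07 g/mol
% S = 32.07/174.27 × 100 = 18.40%

18.40%


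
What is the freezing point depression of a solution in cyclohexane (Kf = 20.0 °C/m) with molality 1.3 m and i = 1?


ΔTf = Kf × m × i
= 20.0 × 1.3 × 1
= 26.0 °C

26.0 °C


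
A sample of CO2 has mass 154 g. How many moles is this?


M(CO2) = 44.01 g/mol
n = mass/M = 154/44.01 = 3.4992 mol

3.4992 mol


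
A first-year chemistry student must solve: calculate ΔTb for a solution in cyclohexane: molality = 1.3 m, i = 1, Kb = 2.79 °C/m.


ΔTb = Kb × m × i
= 2.79 × 1.3 × 1
= 3.627 °C

3.627 °C


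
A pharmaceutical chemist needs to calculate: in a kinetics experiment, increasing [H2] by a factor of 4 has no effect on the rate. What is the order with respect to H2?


rate ∝ [H2]^n
rate ∝ [H2]^0
Order in H2: 0

0


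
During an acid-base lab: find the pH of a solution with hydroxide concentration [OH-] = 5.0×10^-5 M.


pOH = -log10([OH-]) = -log10(5.0×10^-5)
= 5 - log10(5.0) = 4.3
pH = 14 - pOH = 14 - 4.3 = 9.7

9.7


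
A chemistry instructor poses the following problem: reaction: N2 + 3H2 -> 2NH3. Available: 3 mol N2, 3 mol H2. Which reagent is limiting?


Mole ratio available / coefficient:
  N2: 3/1 = 3.000
  H2: 3/3 = 1.000
Smaller ratio is limiting.

H2


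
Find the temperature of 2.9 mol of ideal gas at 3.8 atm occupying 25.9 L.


PV = nRT  (R = 0.08206 L·atm/(mol·K))
T = PV/(nR) = 3.8×25.9/(2.9×0.08206)
= 98.42/0.237974
= 413.57 K

413.57 K


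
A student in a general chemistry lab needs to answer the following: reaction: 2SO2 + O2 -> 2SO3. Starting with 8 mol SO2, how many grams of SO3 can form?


Mole ratio SO3:SO2 = 2:2
n(SO3) = 8 × 2/2 = 8.000 mol
mass = 8.000 × 80.07 = 640.56 g

640.56 g


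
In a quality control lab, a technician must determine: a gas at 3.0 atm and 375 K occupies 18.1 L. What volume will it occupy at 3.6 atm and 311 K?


P1V1/T1 = P2V2/T2
V2 = P1V1T2/(T1P2)
= 3.0×18.1×311/(375×3.6)
= 12.509 L

12.509 L


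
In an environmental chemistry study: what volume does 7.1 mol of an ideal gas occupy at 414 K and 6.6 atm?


PV = nRT  (R = 0.08206 L·atm/(mol·K))
V = nRT/P = 7.1×0.08206×414/6.6
= 36.547 L

36.547 L


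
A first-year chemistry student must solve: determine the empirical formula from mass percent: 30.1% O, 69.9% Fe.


Assume 100 g sample. Moles of each element:
  O: 30.1/16.0 = 1.881 mol
  Fe: 69.9/55.85 = 1.252 mol
Divide by smallest (1.252):
  O: 1.881/1.252 = 1.5
  Fe: 1.252/1.252 = 1.0
Multiply all ratios by 2 to obtain whole numbers.
Empirical formula: Fe2O3

Fe2O3


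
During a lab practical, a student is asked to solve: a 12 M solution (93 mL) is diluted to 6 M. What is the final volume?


C1V1 = C2V2
12 × 93 = 6 × V2
V2 = 1116/6 = 186.0 mL

186.0 mL


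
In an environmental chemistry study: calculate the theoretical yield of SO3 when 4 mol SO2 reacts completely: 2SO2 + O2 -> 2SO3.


Mole ratio SO3:SO2 = 2:2
n(SO3) = 4 × 2/2 = 4.000 mol
mass = 4.000 × 80.07 = 320.28 g

320.28 g


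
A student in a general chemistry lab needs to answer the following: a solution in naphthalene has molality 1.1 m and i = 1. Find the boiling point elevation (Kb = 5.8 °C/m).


ΔTb = Kb × m × i
= 5.8 × 1.1 × 1
= 6.38 °C

6.38 °C


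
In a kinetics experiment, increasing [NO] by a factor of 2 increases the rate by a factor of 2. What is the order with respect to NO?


rate ∝ [NO]^n
2^n = 2 → n = 1
Order in NO: 1

1


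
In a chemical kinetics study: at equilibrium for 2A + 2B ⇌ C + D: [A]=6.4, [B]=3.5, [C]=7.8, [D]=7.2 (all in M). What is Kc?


Kc = [C][D]/([A]^2[B]^2)
= (7.8^1 × 7.2^1)/(6.4^2 × 3.5^2)
= 56.16/501.76
= 0.1119

0.1119


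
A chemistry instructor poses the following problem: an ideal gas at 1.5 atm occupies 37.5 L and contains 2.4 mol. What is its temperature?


PV = nRT  (R = 0.08206 L·atm/(mol·K))
T = PV/(nR) = 1.5×37.5/(2.4×0.08206)
= 56.25/0.196944
= 285.61 K

285.61 K


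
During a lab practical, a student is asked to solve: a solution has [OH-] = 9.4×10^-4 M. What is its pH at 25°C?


pOH = -log10([OH-]) = -log10(9.4×10^-4)
= 4 - log10(9.4) = 3.03
pH = 14 - pOH = 14 - 3.03 = 10.97

10.97


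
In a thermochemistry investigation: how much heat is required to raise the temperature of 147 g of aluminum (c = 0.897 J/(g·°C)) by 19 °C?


q = mcΔT = 147 × 0.897 × 19
= 2505.32 J

2505.32 J


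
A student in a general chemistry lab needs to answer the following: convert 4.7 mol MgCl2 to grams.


M(MgCl2) = 95.21 g/mol
mass = n × M = 4.7 × 95.21 = 447.49 g

447.49 g


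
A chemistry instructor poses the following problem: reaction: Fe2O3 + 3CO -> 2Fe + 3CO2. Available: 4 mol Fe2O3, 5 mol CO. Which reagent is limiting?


Mole ratio available / coefficient:
  Fe2O3: 4/1 = 4.000
  CO: 5/3 = 1.667
Smaller ratio is limiting.

CO


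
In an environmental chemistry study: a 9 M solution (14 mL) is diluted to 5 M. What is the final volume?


C1V1 = C2V2
9 × 14 = 5 × V2
V2 = 126/5 = 25.2 mL

25.2 mL


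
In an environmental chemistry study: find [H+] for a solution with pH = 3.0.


[H+] = 10^(-pH) = 10^(-3.0)
= 1.0×10^-3 M

1.0×10^-3 M


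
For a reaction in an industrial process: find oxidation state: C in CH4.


x + 4(+1) = 0, so x = -4
Oxidation number: -4

-4


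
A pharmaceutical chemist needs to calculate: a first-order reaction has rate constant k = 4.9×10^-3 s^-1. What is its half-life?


t½ = ln2/k = 0.693147/(4.9×10^-3 s^-1)
= 141.5 s

141.5 s


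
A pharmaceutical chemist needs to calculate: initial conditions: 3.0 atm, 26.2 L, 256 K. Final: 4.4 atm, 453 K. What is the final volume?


P1V1/T1 = P2V2/T2
V2 = P1V1T2/(T1P2)
= 3.0×26.2×453/(256×4.4)
= 31.61 L

31.61 L


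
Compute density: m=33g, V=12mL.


ρ = mass/volume
= 33/12
= 2.75 g/mL

2.75 g/mL


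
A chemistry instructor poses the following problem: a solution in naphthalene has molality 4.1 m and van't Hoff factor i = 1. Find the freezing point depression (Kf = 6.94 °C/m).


ΔTf = Kf × m × i
= 6.94 × 4.1 × 1
= 28.454 °C

28.454 °C


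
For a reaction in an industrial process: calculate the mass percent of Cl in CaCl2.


M(CaCl2) = 1×40.08 + 2×35.45 = 110.98 g/mol
Mass of Cl = 2 × 35.45 = 70.90 g/mol
% Cl = 70.90/110.98 × 100 = 63.89%

63.89%


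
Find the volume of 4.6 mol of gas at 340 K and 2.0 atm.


PV = nRT  (R = 0.08206 L·atm/(mol·K))
V = nRT/P = 4.6×0.08206×340/2.0
= 64.171 L

64.171 L


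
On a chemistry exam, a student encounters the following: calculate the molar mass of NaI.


M(NaI) = 1×22.99 + 1×126.9
= 22.99 + 126.9
= 149.89 g/mol

149.89 g/mol


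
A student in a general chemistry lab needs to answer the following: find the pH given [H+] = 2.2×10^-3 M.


pH = -log10([H+]) = -log10(2.2×10^-3)
= 3 - log10(2.2)
= 3 - 0.34
= 2.66

2.66


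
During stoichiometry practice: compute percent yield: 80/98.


% yield = actual/theoretical × 100
= 80/98 × 100
= 81.63%

81.63%


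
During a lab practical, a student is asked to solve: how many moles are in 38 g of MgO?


M(MgO) = 40.31 g/mol
n = mass/M = 38/40.31 = 0.9427 mol

0.9427 mol


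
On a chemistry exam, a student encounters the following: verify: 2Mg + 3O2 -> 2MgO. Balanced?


Equation: 2Mg + 3O2 -> 2MgO
Check atoms: Mg: 2=2, O: 6≠2
Not balanced

No, not balanced


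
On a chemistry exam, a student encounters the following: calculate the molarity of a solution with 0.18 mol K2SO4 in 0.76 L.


M = n/V = 0.18/0.76 = 0.237 mol/L

0.237 M


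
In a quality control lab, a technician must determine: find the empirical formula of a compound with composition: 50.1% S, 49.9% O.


Assume 100 g sample. Moles of each element:
  S: 50.1/32.07 = 1.562 mol
  O: 49.9/16.0 = 3.119 mol
Divide by smallest (1.562):
  S: 1.562/1.562 = 1.0
  O: 3.119/1.562 = 2.0
Empirical formula: SO2

SO2


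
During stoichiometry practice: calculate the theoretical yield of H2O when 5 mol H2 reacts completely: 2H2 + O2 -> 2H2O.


Mole ratio H2O:H2 = 2:2
n(H2O) = 5 × 2/2 = 5.000 mol
mass = 5.000 × 18.02 = 90.1 g

90.1 g


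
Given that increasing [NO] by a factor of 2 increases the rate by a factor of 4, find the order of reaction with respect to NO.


rate ∝ [NO]^n
2^n = 4 → n = 2
Order in NO: 2

2


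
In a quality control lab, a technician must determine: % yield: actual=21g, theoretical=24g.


% yield = actual/theoretical × 100
= 21/24 × 100
= 87.5%

87.5%


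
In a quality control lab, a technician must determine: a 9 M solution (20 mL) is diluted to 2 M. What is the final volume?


C1V1 = C2V2
9 × 20 = 2 × V2
V2 = 180/2 = 90.0 mL

90.0 mL


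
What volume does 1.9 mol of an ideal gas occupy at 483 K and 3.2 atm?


PV = nRT  (R = 0.08206 L·atm/(mol·K))
V = nRT/P = 1.9×0.08206×483/3.2
= 23.533 L

23.533 L


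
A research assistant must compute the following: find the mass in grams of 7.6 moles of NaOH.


M(NaOH) = 40.0 g/mol
mass = n × M = 7.6 × 40.0 = 304.00 g

304.00 g


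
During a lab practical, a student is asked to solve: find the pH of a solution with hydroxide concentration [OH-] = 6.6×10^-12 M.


pOH = -log10([OH-]) = -log10(6.6×10^-12)
= 12 - log10(6.6) = 11.18
pH = 14 - pOH = 14 - 11.18 = 2.82

2.82


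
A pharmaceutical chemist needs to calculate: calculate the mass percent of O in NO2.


M(NO2) = 1×14.01 + 2×16.0 = 46.01 g/mol
Mass of O = 2 × 16.0 = 32.00 g/mol
% O = 32.00/46.01 × 100 = 69.55%

69.55%


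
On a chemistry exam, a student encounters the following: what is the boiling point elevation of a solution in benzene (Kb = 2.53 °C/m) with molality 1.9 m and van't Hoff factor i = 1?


ΔTb = Kb × m × i
= 2.53 × 1.9 × 1
= 4.807 °C

4.807 °C


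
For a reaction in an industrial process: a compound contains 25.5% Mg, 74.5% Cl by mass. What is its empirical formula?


Assume 100 g sample. Moles of each element:
  Mg: 25.5/24.31 = 1.049 mol
  Cl: 74.5/35.45 = 2.102 mol
Divide by smallest (1.049):
  Mg: 1.049/1.049 = 1.0
  Cl: 2.102/1.049 = 2.0
Empirical formula: MgCl2

MgCl2


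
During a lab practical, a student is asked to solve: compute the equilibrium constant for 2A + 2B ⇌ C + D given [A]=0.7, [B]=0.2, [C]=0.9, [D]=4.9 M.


Kc = [C][D]/([A]^2[B]^2)
= (0.9^1 × 4.9^1)/(0.7^2 × 0.2^2)
= 4.41/0.0196
= 225.0

225.0


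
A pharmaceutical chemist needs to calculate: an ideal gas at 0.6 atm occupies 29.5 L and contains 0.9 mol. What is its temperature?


PV = nRT  (R = 0.08206 L·atm/(mol·K))
T = PV/(nR) = 0.6×29.5/(0.9×0.08206)
= 17.70/0.073854
= 239.66 K

239.66 K


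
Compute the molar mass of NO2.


M(NO2) = 1×14.01 + 2×16.0
= 14.01 + 32.0
= 46.01 g/mol

46.01 g/mol


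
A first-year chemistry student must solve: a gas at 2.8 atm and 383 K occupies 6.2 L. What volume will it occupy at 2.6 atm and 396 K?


P1V1/T1 = P2V2/T2
V2 = P1V1T2/(T1P2)
= 2.8×6.2×396/(383×2.6)
= 6.904 L

6.904 L


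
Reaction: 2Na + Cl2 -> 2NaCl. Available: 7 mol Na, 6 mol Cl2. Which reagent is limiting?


Mole ratio available / coefficient:
  Na: 7/2 = 3.500
  Cl2: 6/1 = 6.000
Smaller ratio is limiting.

Na


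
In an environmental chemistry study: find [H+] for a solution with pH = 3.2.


[H+] = 10^(-pH) = 10^(-3.2)
= 6.31×10^-4 M

6.31×10^-4 M


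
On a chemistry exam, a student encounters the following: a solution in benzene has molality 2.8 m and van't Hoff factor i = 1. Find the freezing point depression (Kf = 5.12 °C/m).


ΔTf = Kf × m × i
= 5.12 × 2.8 × 1
= 14.336 °C

14.336 °C


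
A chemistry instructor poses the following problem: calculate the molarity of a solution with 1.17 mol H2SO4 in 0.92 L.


M = n/V = 1.17/0.92 = 1.272 mol/L

1.272 M


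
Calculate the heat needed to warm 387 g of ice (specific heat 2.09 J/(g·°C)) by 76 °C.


q = mcΔT = 387 × 2.09 × 76
= 61471.08 J

61471.08 J


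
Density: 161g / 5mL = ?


ρ = mass/volume
= 161/5
= 32.2 g/mL

32.2 g/mL


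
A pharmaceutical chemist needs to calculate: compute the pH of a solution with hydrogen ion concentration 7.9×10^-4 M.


pH = -log10([H+]) = -log10(7.9×10^-4)
= 4 - log10(7.9)
= 4 - 0.9
= 3.1

3.1


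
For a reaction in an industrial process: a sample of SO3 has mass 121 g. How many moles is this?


M(SO3) = 80.07 g/mol
n = mass/M = 121/80.07 = 1.5112 mol

1.5112 mol


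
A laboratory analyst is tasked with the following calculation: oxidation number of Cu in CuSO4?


Sulfate is -2, so Cu = +2
Oxidation number: +2

+2


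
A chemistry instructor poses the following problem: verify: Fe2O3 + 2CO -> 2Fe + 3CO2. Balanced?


Equation: Fe2O3 + 2CO -> 2Fe + 3CO2
Check atoms: C: 2≠3, Fe: 2=2, O: 5≠6
Not balanced

No, not balanced


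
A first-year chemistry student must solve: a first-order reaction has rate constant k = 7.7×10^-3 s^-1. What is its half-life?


t½ = ln2/k = 0.693147/(7.7×10^-3 s^-1)
= 90.02 s

90.02 s


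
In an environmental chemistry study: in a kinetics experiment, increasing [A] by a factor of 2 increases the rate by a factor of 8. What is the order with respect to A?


rate ∝ [A]^n
2^n = 8 → n = 3
Order in A: 3

3


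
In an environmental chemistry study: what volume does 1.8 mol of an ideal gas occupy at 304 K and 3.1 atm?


PV = nRT  (R = 0.08206 L·atm/(mol·K))
V = nRT/P = 1.8×0.08206×304/3.1
= 14.485 L

14.485 L


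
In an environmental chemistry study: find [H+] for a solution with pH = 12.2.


[H+] = 10^(-pH) = 10^(-12.2)
= 6.31×10^-13 M

6.31×10^-13 M


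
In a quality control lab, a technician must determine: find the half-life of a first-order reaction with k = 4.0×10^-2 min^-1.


t½ = ln2/k = 0.693147/(4.0×10^-2 min^-1)
= 17.33 min

17.33 min


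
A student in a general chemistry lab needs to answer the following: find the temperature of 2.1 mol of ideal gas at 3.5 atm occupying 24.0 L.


PV = nRT  (R = 0.08206 L·atm/(mol·K))
T = PV/(nR) = 3.5×24.0/(2.1×0.08206)
= 84.00/0.172326
= 487.45 K

487.45 K


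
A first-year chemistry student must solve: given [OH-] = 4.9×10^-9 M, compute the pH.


pOH = -log10([OH-]) = -log10(4.9×10^-9)
= 9 - log10(4.9) = 8.31
pH = 14 - pOH = 14 - 8.31 = 5.69

5.69


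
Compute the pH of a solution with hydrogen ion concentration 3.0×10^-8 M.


pH = -log10([H+]) = -log10(3.0×10^-8)
= 8 - log10(3.0)
= 8 - 0.48
= 7.52

7.52


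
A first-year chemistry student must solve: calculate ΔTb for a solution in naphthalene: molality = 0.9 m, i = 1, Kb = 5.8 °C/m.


ΔTb = Kb × m × i
= 5.8 × 0.9 × 1
= 5.22 °C

5.22 °C


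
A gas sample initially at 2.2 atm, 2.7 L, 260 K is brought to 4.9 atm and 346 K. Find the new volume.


P1V1/T1 = P2V2/T2
V2 = P1V1T2/(T1P2)
= 2.2×2.7×346/(260×4.9)
= 1.613 L

1.613 L


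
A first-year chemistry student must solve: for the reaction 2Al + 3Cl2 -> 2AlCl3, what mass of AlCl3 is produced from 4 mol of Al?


Mole ratio AlCl3:Al = 2:2
n(AlCl3) = 4 × 2/2 = 4.000 mol
mass = 4.000 × 133.33 = 533.32 g

533.32 g


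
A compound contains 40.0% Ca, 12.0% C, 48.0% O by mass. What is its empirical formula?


Assume 100 g sample. Moles of each element:
  Ca: 40.0/40.08 = 0.998 mol
  C: 12.0/12.01 = 0.999 mol
  O: 48.0/16.0 = 3.0 mol
Divide by smallest (0.998):
  Ca: 0.998/0.998 = 1.0
  C: 0.999/0.998 = 1.0
  O: 3.0/0.998 = 3.01
Empirical formula: CaCO3

CaCO3


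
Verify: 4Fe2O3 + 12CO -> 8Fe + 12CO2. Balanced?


Equation: 4Fe2O3 + 12CO -> 8Fe + 12CO2
Check atoms: C: 12=12, Fe: 8=8, O: 24=24
Balanced

Yes, balanced


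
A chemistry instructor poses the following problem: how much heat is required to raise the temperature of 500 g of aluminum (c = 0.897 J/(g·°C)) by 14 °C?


q = mcΔT = 500 × 0.897 × 14
= 6279.00 J

6279.00 J


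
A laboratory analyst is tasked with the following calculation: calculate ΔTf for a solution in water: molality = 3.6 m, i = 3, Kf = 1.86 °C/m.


ΔTf = Kf × m × i
= 1.86 × 3.6 × 3
= 20.088 °C

20.088 °C


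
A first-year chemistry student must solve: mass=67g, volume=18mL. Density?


ρ = mass/volume
= 67/18
= 3.722 g/mL

3.722 g/mL


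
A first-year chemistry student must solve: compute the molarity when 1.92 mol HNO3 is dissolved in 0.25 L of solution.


M = n/V = 1.92/0.25 = 7.680 mol/L

7.680 M


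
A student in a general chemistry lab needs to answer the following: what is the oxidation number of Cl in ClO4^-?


x + 4(-2) = -1, so x = +7
Oxidation number: +7

+7


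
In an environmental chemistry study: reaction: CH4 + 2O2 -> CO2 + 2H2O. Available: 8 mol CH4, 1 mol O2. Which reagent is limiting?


Mole ratio available / coefficient:
  CH4: 8/1 = 8.000
  O2: 1/2 = 0.500
Smaller ratio is limiting.

O2


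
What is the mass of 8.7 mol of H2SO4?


M(H2SO4) = 98.09 g/mol
mass = n × M = 8.7 × 98.09 = 853.38 g

853.38 g


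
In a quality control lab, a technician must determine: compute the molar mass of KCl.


M(KCl) = 1×39.1 + 1×35.45
= 39.1 + 35.45
= 74.55 g/mol

74.55 g/mol


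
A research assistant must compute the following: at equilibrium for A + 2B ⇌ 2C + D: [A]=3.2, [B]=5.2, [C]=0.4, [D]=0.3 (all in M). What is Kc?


Kc = [C]^2[D]/([A][B]^2)
= (0.4^2 × 0.3^1)/(3.2^1 × 5.2^2)
= 0.048/86.528
= 5.547×10^-4

5.547×10^-4


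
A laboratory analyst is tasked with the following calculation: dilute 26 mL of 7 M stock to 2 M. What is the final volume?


C1V1 = C2V2
7 × 26 = 2 × V2
V2 = 182/2 = 91.0 mL

91.0 mL


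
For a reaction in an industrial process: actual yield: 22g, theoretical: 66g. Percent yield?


% yield = actual/theoretical × 100
= 22/66 × 100
= 33.33%

33.33%


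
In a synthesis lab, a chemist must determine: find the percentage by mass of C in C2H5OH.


M(C2H5OH) = 2×12.01 + 6×1.008 + 1×16.0 = 46.068 g/mol
Mass of C = 2 × 12.01 = 24.02 g/mol
% C = 24.02/46.068 × 100 = 52.14%

52.14%


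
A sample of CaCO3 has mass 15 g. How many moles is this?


M(CaCO3) = 100.09 g/mol
n = mass/M = 15/100.09 = 0.1499 mol

0.1499 mol


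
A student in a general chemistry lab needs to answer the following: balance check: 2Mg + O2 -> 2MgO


Equation: 2Mg + O2 -> 2MgO
Check atoms: Mg: 2=2, O: 2=2
Balanced

Yes, balanced


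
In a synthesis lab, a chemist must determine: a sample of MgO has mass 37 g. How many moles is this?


M(MgO) = 40.31 g/mol
n = mass/M = 37/40.31 = 0.9179 mol

0.9179 mol


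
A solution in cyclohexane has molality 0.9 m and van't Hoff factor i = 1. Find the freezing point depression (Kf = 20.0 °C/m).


ΔTf = Kf × m × i
= 20.0 × 0.9 × 1
= 18.0 °C

18.0 °C


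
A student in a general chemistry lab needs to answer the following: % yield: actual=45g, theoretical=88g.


% yield = actual/theoretical × 100
= 45/88 × 100
= 51.14%

51.14%


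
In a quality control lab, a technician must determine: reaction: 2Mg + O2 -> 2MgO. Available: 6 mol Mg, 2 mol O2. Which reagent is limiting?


Mole ratio available / coefficient:
  Mg: 6/2 = 3.000
  O2: 2/1 = 2.000
Smaller ratio is limiting.

O2


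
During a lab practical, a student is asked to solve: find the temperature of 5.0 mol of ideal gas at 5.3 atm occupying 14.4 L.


PV = nRT  (R = 0.08206 L·atm/(mol·K))
T = PV/(nR) = 5.3×14.4/(5.0×0.08206)
= 76.32/0.410300
= 186.01 K

186.01 K


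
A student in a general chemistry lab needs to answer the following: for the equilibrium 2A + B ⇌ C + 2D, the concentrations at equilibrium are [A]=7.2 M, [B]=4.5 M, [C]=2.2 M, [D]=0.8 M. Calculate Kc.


Kc = [C][D]^2/([A]^2[B])
= (2.2^1 × 0.8^2)/(7.2^2 × 4.5^1)
= 1.408/233.28
= 0.006036

0.006036


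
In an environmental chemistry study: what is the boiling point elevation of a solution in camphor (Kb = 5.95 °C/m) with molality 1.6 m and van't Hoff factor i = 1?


ΔTb = Kb × m × i
= 5.95 × 1.6 × 1
= 9.52 °C

9.52 °C


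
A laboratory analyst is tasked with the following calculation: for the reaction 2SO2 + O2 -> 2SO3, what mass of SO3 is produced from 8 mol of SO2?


Mole ratio SO3:SO2 = 2:2
n(SO3) = 8 × 2/2 = 8.000 mol
mass = 8.000 × 80.07 = 640.56 g

640.56 g


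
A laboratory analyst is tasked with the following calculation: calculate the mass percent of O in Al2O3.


M(Al2O3) = 2×26.98 + 3×16.0 = 101.96 g/mol
Mass of O = 3 × 16.0 = 48.00 g/mol
% O = 48.00/101.96 × 100 = 47.08%

47.08%


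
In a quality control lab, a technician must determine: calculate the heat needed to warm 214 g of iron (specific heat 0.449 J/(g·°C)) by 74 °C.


q = mcΔT = 214 × 0.449 × 74
= 7110.36 J

7110.36 J


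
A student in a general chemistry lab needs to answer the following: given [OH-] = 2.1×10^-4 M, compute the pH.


pOH = -log10([OH-]) = -log10(2.1×10^-4)
= 4 - log10(2.1) = 3.68
pH = 14 - pOH = 14 - 3.68 = 10.32

10.32


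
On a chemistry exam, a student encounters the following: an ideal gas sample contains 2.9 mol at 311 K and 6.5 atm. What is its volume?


PV = nRT  (R = 0.08206 L·atm/(mol·K))
V = nRT/P = 2.9×0.08206×311/6.5
= 11.386 L

11.386 L


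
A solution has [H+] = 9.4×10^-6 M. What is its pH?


pH = -log10([H+]) = -log10(9.4×10^-6)
= 6 - log10(9.4)
= 6 - 0.97
= 5.03

5.03


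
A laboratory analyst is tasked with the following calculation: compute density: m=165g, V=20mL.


ρ = mass/volume
= 165/20
= 8.25 g/mL

8.25 g/mL


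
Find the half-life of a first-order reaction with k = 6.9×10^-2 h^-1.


t½ = ln2/k = 0.693147/(6.9×10^-2 h^-1)
= 10.05 h

10.05 h


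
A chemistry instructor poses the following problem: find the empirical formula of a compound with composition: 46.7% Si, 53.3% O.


Assume 100 g sample. Moles of each element:
  Si: 46.7/28.09 = 1.663 mol
  O: 53.3/16.0 = 3.331 mol
Divide by smallest (1.663):
  Si: 1.663/1.663 = 1.0
  O: 3.331/1.663 = 2.0
Empirical formula: SiO2

SiO2


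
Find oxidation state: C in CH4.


x + 4(+1) = 0, so x = -4
Oxidation number: -4

-4


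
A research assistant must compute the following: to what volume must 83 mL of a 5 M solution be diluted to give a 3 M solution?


C1V1 = C2V2
5 × 83 = 3 × V2
V2 = 415/3 = 138.33 mL

138.33 mL


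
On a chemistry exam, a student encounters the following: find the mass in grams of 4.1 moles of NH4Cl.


M(NH4Cl) = 53.49 g/mol
mass = n × M = 4.1 × 53.49 = 219.31 g

219.31 g


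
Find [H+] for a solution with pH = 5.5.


[H+] = 10^(-pH) = 10^(-5.5)
= 3.16×10^-6 M

3.16×10^-6 M


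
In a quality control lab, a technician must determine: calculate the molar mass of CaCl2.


M(CaCl2) = 1×40.08 + 2×35.45
= 40.08 + 70.9
= 110.98 g/mol

110.98 g/mol


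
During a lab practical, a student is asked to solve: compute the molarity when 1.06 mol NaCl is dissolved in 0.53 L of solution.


M = n/V = 1.06/0.53 = 2.000 mol/L

2.000 M
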